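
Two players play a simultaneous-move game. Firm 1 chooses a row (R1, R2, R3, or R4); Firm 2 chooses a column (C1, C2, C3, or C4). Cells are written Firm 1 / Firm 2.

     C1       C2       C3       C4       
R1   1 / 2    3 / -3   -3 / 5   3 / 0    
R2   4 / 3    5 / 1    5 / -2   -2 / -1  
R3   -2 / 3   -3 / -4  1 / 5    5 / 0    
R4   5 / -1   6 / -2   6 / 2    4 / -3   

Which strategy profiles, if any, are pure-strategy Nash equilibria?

(R4, C3)

Check mutual best responses: a cell is a NE iff neither player can gain by unilaterally deviating.
Firm 1's best responses — vs C1: R4 (payoff 5); vs C2: R4 (payoff 6); vs C3: R4 (payoff 6); vs C4: R3 (payoff 5).
Firm 2's best responses — vs R1: C3 (payoff 5); vs R2: C1 (payoff 3); vs R3: C3 (payoff 5); vs R4: C3 (payoff 2).
The only mutual best response is (R4, C3); neither player gains by switching there.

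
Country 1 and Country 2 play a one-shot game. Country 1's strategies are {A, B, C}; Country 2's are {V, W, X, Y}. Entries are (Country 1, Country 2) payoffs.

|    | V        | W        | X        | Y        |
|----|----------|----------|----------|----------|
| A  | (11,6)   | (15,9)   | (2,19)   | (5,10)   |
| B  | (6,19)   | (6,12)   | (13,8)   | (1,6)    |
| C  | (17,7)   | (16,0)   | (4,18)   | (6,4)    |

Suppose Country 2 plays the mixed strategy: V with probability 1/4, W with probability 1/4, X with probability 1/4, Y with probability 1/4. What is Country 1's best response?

C

Compute Country 1's expected payoff from each pure strategy against the given mix.
A: (1/4)·11 + (1/4)·15 + (1/4)·2 + (1/4)·5 = 33/4
B: (1/4)·6 + (1/4)·6 + (1/4)·13 + (1/4)·1 = 13/2
C: (1/4)·17 + (1/4)·16 + (1/4)·4 + (1/4)·6 = 43/4
Highest expected payoff is 43/4, from C.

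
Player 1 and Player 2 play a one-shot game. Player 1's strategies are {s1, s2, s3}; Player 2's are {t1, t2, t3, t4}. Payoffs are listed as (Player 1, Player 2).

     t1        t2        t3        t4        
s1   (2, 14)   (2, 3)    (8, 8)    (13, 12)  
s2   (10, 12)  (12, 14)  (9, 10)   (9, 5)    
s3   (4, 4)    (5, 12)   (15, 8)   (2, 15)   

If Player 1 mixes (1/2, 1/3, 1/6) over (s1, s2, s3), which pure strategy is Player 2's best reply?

Player 2's best reply maximizes expected payoff against the mix.
t1: (1/2)·14 + (1/3)·12 + (1/6)·4 = 35/3
t2: (1/2)·3 + (1/3)·14 + (1/6)·12 = 49/6
t3: (1/2)·8 + (1/3)·10 + (1/6)·8 = 26/3
t4: (1/2)·12 + (1/3)·5 + (1/6)·15 = 61/6
Highest expected payoff is 35/3, from t1.

t1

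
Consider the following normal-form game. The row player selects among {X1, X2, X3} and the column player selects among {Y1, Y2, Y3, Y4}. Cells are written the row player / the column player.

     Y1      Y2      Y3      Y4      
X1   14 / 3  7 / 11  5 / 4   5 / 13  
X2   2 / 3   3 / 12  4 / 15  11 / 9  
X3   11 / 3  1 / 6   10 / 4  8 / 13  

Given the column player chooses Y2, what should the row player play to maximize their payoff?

With the column player fixed at Y2, the row player's payoffs are: X1 → 7, X2 → 3, X3 → 1.
The maximum is 7, achieved by X1.

X1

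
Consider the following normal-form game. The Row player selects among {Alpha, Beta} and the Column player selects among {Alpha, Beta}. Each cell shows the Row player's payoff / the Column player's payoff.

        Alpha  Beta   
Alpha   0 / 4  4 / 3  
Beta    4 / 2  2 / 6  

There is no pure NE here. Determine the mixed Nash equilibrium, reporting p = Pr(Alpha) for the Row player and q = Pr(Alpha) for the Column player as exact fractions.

p = 4/5, q = 1/3

Each player's mixing probability is pinned down by making the *other* player indifferent.
The Column player indifferent between Alpha and Beta: p·4 + (1−p)·2 = p·3 + (1−p)·6 ⟹ 2 + 2p = 6 + (-3)p ⟹ p = 4/5.
The Row player indifferent between Alpha and Beta: q·0 + (1−q)·4 = q·4 + (1−q)·2 ⟹ 4 + (-4)q = 2 + 2q ⟹ q = 1/3.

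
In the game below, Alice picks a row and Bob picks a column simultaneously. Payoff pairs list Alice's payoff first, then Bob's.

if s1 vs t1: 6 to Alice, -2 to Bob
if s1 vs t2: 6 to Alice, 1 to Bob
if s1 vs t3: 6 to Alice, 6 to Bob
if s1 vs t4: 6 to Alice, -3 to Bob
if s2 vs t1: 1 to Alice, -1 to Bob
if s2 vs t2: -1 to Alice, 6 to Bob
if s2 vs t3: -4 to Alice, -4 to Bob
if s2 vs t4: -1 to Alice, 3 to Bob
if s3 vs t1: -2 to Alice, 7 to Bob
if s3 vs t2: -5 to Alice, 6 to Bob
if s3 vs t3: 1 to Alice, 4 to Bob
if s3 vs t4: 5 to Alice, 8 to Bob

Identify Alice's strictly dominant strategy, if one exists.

Check whether one of Alice's strategies beats all alternatives regardless of what the opponent does.
s1 strictly dominates: vs t1: 6 > each of {1, -2}; vs t2: 6 > each of {-1, -5}; vs t3: 6 > each of {-4, 1}; vs t4: 6 > each of {-1, 5}.

s1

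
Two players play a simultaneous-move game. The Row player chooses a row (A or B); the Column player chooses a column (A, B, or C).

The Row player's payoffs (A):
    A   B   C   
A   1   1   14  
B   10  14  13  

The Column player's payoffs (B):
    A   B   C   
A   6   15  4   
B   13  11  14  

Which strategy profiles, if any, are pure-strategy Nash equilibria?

None

Find each player's best response to every opponent strategy; NE are the intersections.
The Row player's best responses — vs A: B (payoff 10); vs B: B (payoff 14); vs C: A (payoff 14).
The Column player's best responses — vs A: B (payoff 15); vs B: C (payoff 14).
No cell has both players best-responding. For instance, the Row player's best reply to A is B, but against B the Column player prefers C over A.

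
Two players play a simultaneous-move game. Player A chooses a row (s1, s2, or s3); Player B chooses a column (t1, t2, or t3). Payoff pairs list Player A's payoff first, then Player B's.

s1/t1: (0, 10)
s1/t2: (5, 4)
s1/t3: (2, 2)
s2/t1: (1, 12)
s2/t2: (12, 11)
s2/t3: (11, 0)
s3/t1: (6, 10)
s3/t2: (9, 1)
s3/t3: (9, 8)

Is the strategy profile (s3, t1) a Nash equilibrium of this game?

Yes

Holding Player B at t1: Player A gets 6 from s3, versus 0 from s1, 1 from s2. No profitable deviation for Player A.
Holding Player A at s3: Player B gets 10 from t1, versus 1 from t2, 8 from t3. No profitable deviation for Player B either.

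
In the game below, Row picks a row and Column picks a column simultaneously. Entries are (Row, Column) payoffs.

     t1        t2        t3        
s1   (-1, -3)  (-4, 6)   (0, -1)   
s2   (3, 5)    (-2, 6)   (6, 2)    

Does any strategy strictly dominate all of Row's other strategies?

s2

A strategy is strictly dominant if it gives Row a strictly higher payoff than every other strategy, against every choice by the opponent.
s2 strictly dominates: vs t1: 3 > -1; vs t2: -2 > -4; vs t3: 6 > 0.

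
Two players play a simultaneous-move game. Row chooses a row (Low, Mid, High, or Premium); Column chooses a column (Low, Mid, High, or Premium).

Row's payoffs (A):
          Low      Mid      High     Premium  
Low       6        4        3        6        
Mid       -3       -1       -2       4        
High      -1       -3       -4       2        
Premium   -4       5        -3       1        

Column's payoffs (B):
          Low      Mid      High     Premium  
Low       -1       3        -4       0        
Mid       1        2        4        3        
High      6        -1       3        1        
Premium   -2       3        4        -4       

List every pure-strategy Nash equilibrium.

There is no pure-strategy Nash equilibrium

Find each player's best response to every opponent strategy; NE are the intersections.
Row's best responses — vs Low: Low (payoff 6); vs Mid: Premium (payoff 5); vs High: Low (payoff 3); vs Premium: Low (payoff 6).
Column's best responses — vs Low: Mid (payoff 3); vs Mid: High (payoff 4); vs High: Low (payoff 6); vs Premium: High (payoff 4).
No cell has both players best-responding. For instance, Row's best reply to Premium is Low, but against Low Column prefers Mid over Premium.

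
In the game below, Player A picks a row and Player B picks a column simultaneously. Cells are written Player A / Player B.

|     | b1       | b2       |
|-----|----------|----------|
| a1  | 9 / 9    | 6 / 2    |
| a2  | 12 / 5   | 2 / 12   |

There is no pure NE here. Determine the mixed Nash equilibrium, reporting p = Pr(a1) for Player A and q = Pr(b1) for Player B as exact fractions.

In a mixed NE each player is indifferent between their pure strategies, so the opponent's mix sets the indifference.
Player B indifferent between b1 and b2: p·9 + (1−p)·5 = p·2 + (1−p)·12 ⟹ 5 + 4p = 12 + (-10)p ⟹ p = 1/2.
Player A indifferent between a1 and a2: q·9 + (1−q)·6 = q·12 + (1−q)·2 ⟹ 6 + 3q = 2 + 10q ⟹ q = 4/7.

p = 1/2, q = 4/7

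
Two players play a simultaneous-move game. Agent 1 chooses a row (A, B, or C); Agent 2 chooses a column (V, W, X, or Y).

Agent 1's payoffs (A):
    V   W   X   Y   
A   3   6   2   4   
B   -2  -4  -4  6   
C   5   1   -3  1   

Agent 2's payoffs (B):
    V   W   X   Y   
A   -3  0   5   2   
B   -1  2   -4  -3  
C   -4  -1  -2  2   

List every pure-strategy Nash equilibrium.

(A, X)

A profile is a Nash equilibrium when each player is best-responding to the other.
Agent 1's best responses — vs V: C (payoff 5); vs W: A (payoff 6); vs X: A (payoff 2); vs Y: B (payoff 6).
Agent 2's best responses — vs A: X (payoff 5); vs B: W (payoff 2); vs C: Y (payoff 2).
The only mutual best response is (A, X); neither player gains by switching there.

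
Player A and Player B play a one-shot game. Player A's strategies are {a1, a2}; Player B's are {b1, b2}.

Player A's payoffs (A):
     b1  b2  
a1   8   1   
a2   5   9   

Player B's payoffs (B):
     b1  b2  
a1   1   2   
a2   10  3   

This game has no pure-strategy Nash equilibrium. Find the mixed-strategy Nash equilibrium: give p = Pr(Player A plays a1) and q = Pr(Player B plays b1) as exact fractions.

Each player's mixing probability is pinned down by making the *other* player indifferent.
Player B indifferent between b1 and b2: p·1 + (1−p)·10 = p·2 + (1−p)·3 ⟹ 10 + (-9)p = 3 + (-1)p ⟹ p = 7/8.
Player A indifferent between a1 and a2: q·8 + (1−q)·1 = q·5 + (1−q)·9 ⟹ 1 + 7q = 9 + (-4)q ⟹ q = 8/11.

p = 7/8, q = 8/11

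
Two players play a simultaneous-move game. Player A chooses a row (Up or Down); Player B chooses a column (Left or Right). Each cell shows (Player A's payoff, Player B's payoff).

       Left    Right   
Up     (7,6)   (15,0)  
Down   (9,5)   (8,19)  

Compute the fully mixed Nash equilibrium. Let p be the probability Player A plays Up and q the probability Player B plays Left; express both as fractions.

Each player's mixing probability is pinned down by making the *other* player indifferent.
Player B indifferent between Left and Right: p·6 + (1−p)·5 = p·0 + (1−p)·19 ⟹ 5 + 1p = 19 + (-19)p ⟹ p = 7/10.
Player A indifferent between Up and Down: q·7 + (1−q)·15 = q·9 + (1−q)·8 ⟹ 15 + (-8)q = 8 + 1q ⟹ q = 7/9.

p = 7/10, q = 7/9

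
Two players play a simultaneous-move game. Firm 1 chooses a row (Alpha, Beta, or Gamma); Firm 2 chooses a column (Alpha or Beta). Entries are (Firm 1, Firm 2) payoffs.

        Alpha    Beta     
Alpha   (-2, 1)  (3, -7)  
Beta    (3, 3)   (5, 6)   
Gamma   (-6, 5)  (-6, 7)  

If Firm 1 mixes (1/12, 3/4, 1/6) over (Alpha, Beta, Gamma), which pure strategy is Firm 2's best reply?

Firm 2's best reply maximizes expected payoff against the mix.
Alpha: (1/12)·1 + (3/4)·3 + (1/6)·5 = 19/6
Beta: (1/12)·(-7) + (3/4)·6 + (1/6)·7 = 61/12
Highest expected payoff is 61/12, from Beta.

Beta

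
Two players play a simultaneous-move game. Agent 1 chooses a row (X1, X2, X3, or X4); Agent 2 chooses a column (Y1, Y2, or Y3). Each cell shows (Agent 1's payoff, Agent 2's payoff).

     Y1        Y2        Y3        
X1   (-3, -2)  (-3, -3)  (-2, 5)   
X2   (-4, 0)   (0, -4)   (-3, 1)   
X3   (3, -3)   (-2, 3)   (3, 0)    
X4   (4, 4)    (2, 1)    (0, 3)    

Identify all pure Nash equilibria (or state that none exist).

Find each player's best response to every opponent strategy; NE are the intersections.
Agent 1's best responses — vs Y1: X4 (payoff 4); vs Y2: X4 (payoff 2); vs Y3: X3 (payoff 3).
Agent 2's best responses — vs X1: Y3 (payoff 5); vs X2: Y3 (payoff 1); vs X3: Y2 (payoff 3); vs X4: Y1 (payoff 4).
The only mutual best response is (X4, Y1); neither player gains by switching there.

(X4, Y1)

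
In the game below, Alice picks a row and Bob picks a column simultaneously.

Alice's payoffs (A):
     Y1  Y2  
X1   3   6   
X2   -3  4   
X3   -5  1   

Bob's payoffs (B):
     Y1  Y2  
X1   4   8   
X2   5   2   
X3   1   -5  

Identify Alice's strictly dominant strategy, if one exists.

Check whether one of Alice's strategies beats all alternatives regardless of what the opponent does.
X1 strictly dominates: vs Y1: 3 > each of {-3, -5}; vs Y2: 6 > each of {4, 1}.

X1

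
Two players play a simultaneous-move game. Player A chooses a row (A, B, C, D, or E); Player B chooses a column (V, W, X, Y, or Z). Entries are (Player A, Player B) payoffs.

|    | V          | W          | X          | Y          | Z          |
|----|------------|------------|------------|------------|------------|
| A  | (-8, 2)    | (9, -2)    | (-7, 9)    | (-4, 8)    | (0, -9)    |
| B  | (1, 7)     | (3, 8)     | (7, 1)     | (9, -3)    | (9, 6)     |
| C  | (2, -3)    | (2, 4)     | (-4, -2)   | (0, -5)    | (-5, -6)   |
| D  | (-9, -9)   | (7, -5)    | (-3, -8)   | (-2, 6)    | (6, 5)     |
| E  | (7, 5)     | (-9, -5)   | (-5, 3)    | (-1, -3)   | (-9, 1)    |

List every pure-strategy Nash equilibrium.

Check mutual best responses: a cell is a NE iff neither player can gain by unilaterally deviating.
Player A's best responses — vs V: E (payoff 7); vs W: A (payoff 9); vs X: B (payoff 7); vs Y: B (payoff 9); vs Z: B (payoff 9).
Player B's best responses — vs A: X (payoff 9); vs B: W (payoff 8); vs C: W (payoff 4); vs D: Y (payoff 6); vs E: V (payoff 5).
The only mutual best response is (E, V); neither player gains by switching there.

(E, V)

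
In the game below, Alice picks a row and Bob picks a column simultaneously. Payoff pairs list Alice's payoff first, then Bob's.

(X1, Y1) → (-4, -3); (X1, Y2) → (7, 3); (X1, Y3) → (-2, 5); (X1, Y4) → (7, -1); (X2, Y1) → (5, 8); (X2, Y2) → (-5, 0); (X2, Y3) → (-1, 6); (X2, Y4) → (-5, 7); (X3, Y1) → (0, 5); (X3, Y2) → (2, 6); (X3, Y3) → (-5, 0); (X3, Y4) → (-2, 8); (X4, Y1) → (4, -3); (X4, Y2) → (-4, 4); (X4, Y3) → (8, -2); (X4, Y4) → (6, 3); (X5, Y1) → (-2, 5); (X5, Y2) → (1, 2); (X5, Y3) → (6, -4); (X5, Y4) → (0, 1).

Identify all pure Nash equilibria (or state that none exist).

(X2, Y1)

A profile is a Nash equilibrium when each player is best-responding to the other.
Alice's best responses — vs Y1: X2 (payoff 5); vs Y2: X1 (payoff 7); vs Y3: X4 (payoff 8); vs Y4: X1 (payoff 7).
Bob's best responses — vs X1: Y3 (payoff 5); vs X2: Y1 (payoff 8); vs X3: Y4 (payoff 8); vs X4: Y2 (payoff 4); vs X5: Y1 (payoff 5).
The only mutual best response is (X2, Y1); neither player gains by switching there.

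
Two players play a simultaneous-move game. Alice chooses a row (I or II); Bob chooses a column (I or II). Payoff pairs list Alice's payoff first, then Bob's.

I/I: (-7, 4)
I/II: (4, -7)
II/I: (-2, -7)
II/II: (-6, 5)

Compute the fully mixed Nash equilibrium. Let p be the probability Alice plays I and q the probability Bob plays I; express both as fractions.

Each player's mixing probability is pinned down by making the *other* player indifferent.
Bob indifferent between I and II: p·4 + (1−p)·(-7) = p·(-7) + (1−p)·5 ⟹ (-7) + 11p = 5 + (-12)p ⟹ p = 12/23.
Alice indifferent between I and II: q·(-7) + (1−q)·4 = q·(-2) + (1−q)·(-6) ⟹ 4 + (-11)q = (-6) + 4q ⟹ q = 2/3.

p = 12/23, q = 2/3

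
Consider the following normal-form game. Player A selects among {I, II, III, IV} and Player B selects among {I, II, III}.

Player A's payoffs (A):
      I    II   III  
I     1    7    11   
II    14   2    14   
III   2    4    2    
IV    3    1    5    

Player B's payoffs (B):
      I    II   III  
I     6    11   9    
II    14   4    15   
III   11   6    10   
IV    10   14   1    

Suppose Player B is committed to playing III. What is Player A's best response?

II

With Player B fixed at III, Player A's payoffs are: I → 11, II → 14, III → 2, IV → 5.
The maximum is 14, achieved by II.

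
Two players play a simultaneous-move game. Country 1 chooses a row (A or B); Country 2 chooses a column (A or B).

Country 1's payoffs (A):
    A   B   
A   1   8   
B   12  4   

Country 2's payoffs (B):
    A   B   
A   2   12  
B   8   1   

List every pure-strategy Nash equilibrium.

Find each player's best response to every opponent strategy; NE are the intersections.
Country 1's best responses — vs A: B (payoff 12); vs B: A (payoff 8).
Country 2's best responses — vs A: B (payoff 12); vs B: A (payoff 8).
Mutual best responses occur at (A, B) and (B, A); at each, neither player gains by switching.

(A, B) and (B, A)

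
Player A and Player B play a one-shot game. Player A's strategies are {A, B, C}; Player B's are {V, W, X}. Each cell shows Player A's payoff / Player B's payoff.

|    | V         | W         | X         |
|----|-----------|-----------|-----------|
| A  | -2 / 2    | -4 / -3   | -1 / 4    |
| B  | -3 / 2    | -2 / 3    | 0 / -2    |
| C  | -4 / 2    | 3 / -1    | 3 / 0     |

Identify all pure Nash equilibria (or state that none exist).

Find each player's best response to every opponent strategy; NE are the intersections.
Player A's best responses — vs V: A (payoff -2); vs W: C (payoff 3); vs X: C (payoff 3).
Player B's best responses — vs A: X (payoff 4); vs B: W (payoff 3); vs C: V (payoff 2).
No cell has both players best-responding. For instance, Player A's best reply to W is C, but against C Player B prefers V over W.

There is no pure-strategy Nash equilibrium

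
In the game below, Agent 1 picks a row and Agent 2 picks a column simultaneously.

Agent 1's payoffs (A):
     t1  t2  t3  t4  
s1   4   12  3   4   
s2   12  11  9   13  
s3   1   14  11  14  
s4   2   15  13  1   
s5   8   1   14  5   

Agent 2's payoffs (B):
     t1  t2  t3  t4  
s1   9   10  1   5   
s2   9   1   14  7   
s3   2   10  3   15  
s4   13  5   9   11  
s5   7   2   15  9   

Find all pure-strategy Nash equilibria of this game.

(s3, t4) and (s5, t3)

Check mutual best responses: a cell is a NE iff neither player can gain by unilaterally deviating.
Agent 1's best responses — vs t1: s2 (payoff 12); vs t2: s4 (payoff 15); vs t3: s5 (payoff 14); vs t4: s3 (payoff 14).
Agent 2's best responses — vs s1: t2 (payoff 10); vs s2: t3 (payoff 14); vs s3: t4 (payoff 15); vs s4: t1 (payoff 13); vs s5: t3 (payoff 15).
Mutual best responses occur at (s3, t4) and (s5, t3); at each, neither player gains by switching.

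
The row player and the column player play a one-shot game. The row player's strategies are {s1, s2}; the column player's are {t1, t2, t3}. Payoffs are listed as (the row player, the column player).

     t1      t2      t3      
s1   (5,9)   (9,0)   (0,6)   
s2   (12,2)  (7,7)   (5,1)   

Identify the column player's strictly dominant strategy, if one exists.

No strictly dominant strategy

Check whether one of the column player's strategies beats all alternatives regardless of what the opponent does.
t1 is not dominant: against s2, t2 gives 7 > 2.
t2 is not dominant: against s1, t1 gives 9 > 0.
t3 is not dominant: against s1, t1 gives 9 > 6.
No single strategy is best against every opponent action.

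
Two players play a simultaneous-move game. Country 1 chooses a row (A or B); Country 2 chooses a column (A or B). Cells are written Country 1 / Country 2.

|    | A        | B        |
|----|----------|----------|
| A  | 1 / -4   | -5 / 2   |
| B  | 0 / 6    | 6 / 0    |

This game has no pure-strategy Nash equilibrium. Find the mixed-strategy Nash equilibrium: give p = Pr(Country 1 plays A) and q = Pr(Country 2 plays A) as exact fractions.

In a mixed NE each player is indifferent between their pure strategies, so the opponent's mix sets the indifference.
Country 2 indifferent between A and B: p·(-4) + (1−p)·6 = p·2 + (1−p)·0 ⟹ 6 + (-10)p = 0 + 2p ⟹ p = 1/2.
Country 1 indifferent between A and B: q·1 + (1−q)·(-5) = q·0 + (1−q)·6 ⟹ (-5) + 6q = 6 + (-6)q ⟹ q = 11/12.

p = 1/2, q = 11/12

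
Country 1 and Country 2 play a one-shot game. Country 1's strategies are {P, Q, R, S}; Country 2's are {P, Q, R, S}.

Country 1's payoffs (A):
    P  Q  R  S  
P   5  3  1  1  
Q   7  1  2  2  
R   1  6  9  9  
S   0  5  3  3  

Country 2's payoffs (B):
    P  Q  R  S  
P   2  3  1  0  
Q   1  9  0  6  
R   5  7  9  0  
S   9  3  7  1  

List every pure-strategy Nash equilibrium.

(R, R)

Find each player's best response to every opponent strategy; NE are the intersections.
Country 1's best responses — vs P: Q (payoff 7); vs Q: R (payoff 6); vs R: R (payoff 9); vs S: R (payoff 9).
Country 2's best responses — vs P: Q (payoff 3); vs Q: Q (payoff 9); vs R: R (payoff 9); vs S: P (payoff 9).
The only mutual best response is (R, R); neither player gains by switching there.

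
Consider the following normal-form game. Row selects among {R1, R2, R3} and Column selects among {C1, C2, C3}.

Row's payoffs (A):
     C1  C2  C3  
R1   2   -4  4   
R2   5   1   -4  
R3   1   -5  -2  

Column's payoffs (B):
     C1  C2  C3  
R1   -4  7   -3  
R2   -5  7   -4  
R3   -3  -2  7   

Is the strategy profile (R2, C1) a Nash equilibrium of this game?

No

Holding Column at C1: Row gets 5 from R2, versus 2 from R1, 1 from R3. No profitable deviation for Row.
Holding Row at R2: Column gets -5 from C1 but could get 7 by switching to C2. Column has a profitable deviation.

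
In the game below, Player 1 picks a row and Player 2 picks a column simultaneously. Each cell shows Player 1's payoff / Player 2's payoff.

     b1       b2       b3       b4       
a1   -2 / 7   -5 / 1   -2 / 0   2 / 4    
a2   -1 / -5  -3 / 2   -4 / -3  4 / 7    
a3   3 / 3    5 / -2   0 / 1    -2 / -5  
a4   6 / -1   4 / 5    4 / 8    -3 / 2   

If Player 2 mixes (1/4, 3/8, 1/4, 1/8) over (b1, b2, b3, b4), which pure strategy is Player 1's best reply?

Player 1's best reply maximizes expected payoff against the mix.
a1: (1/4)·(-2) + (3/8)·(-5) + (1/4)·(-2) + (1/8)·2 = -21/8
a2: (1/4)·(-1) + (3/8)·(-3) + (1/4)·(-4) + (1/8)·4 = -15/8
a3: (1/4)·3 + (3/8)·5 + (1/4)·0 + (1/8)·(-2) = 19/8
a4: (1/4)·6 + (3/8)·4 + (1/4)·4 + (1/8)·(-3) = 29/8
Highest expected payoff is 29/8, from a4.

a4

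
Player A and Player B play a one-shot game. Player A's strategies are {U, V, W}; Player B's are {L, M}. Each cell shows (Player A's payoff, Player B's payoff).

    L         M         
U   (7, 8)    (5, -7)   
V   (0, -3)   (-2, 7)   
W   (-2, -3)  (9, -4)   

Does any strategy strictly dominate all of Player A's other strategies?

A strategy is strictly dominant if it gives Player A a strictly higher payoff than every other strategy, against every choice by the opponent.
U is not dominant: against M, W gives 9 > 5.
V is not dominant: against L, U gives 7 > 0.
W is not dominant: against L, U gives 7 > -2.
No single strategy is best against every opponent action.

None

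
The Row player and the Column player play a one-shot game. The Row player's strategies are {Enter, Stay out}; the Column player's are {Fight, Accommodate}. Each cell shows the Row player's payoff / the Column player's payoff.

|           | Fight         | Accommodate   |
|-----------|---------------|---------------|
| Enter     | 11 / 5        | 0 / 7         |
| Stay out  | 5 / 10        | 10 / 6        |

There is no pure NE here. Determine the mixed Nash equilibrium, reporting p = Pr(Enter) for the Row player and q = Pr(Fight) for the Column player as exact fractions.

Each player's mixing probability is pinned down by making the *other* player indifferent.
The Column player indifferent between Fight and Accommodate: p·5 + (1−p)·10 = p·7 + (1−p)·6 ⟹ 10 + (-5)p = 6 + 1p ⟹ p = 2/3.
The Row player indifferent between Enter and Stay out: q·11 + (1−q)·0 = q·5 + (1−q)·10 ⟹ 0 + 11q = 10 + (-5)q ⟹ q = 5/8.

p = 2/3, q = 5/8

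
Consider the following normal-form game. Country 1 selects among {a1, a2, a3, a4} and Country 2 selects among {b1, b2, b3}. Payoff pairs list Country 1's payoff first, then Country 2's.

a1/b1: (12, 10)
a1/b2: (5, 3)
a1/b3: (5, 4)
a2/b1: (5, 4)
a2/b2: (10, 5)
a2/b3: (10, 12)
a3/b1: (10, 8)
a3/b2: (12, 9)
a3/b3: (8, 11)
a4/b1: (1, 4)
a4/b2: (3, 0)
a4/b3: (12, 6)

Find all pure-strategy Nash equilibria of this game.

(a1, b1) and (a4, b3)

Check mutual best responses: a cell is a NE iff neither player can gain by unilaterally deviating.
Country 1's best responses — vs b1: a1 (payoff 12); vs b2: a3 (payoff 12); vs b3: a4 (payoff 12).
Country 2's best responses — vs a1: b1 (payoff 10); vs a2: b3 (payoff 12); vs a3: b3 (payoff 11); vs a4: b3 (payoff 6).
Mutual best responses occur at (a1, b1) and (a4, b3); at each, neither player gains by switching.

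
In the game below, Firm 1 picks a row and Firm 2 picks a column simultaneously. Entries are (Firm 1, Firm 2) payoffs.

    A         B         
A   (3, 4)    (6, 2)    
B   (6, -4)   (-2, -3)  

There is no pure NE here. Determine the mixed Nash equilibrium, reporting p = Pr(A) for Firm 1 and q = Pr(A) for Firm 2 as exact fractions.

In a mixed NE each player is indifferent between their pure strategies, so the opponent's mix sets the indifference.
Firm 2 indifferent between A and B: p·4 + (1−p)·(-4) = p·2 + (1−p)·(-3) ⟹ (-4) + 8p = (-3) + 5p ⟹ p = 1/3.
Firm 1 indifferent between A and B: q·3 + (1−q)·6 = q·6 + (1−q)·(-2) ⟹ 6 + (-3)q = (-2) + 8q ⟹ q = 8/11.

p = 1/3, q = 8/11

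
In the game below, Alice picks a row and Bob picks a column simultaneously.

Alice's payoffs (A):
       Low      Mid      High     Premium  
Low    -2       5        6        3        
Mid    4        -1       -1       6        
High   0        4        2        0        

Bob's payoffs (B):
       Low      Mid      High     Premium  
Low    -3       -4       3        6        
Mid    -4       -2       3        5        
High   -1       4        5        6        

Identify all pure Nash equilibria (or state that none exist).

A profile is a Nash equilibrium when each player is best-responding to the other.
Alice's best responses — vs Low: Mid (payoff 4); vs Mid: Low (payoff 5); vs High: Low (payoff 6); vs Premium: Mid (payoff 6).
Bob's best responses — vs Low: Premium (payoff 6); vs Mid: Premium (payoff 5); vs High: Premium (payoff 6).
The only mutual best response is (Mid, Premium); neither player gains by switching there.

(Mid, Premium)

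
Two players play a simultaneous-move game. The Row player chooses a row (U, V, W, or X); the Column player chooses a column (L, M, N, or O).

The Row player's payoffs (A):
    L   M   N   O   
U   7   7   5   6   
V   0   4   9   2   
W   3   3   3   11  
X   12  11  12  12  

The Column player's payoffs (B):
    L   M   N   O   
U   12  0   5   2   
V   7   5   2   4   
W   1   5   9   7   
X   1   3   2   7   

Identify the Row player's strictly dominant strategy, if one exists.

A strategy is strictly dominant if it gives the Row player a strictly higher payoff than every other strategy, against every choice by the opponent.
X strictly dominates: vs L: 12 > each of {7, 0, 3}; vs M: 11 > each of {7, 4, 3}; vs N: 12 > each of {5, 9, 3}; vs O: 12 > each of {6, 2, 11}.

X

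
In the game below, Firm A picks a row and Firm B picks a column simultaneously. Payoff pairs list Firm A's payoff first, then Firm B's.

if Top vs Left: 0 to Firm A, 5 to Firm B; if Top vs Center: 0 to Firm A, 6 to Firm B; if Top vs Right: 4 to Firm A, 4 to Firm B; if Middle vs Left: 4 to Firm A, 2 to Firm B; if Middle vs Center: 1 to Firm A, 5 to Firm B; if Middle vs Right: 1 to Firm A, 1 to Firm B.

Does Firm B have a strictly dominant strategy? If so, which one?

Center

A strategy is strictly dominant if it gives Firm B a strictly higher payoff than every other strategy, against every choice by the opponent.
Center strictly dominates: vs Top: 6 > each of {5, 4}; vs Middle: 5 > each of {2, 1}.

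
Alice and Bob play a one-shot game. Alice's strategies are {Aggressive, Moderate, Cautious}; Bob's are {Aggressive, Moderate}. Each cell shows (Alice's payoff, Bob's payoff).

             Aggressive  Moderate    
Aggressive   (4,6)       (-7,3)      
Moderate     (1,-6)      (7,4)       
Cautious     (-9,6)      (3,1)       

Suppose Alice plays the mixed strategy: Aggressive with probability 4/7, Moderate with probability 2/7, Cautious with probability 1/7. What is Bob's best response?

Compute Bob's expected payoff from each pure strategy against the given mix.
Aggressive: (4/7)·6 + (2/7)·(-6) + (1/7)·6 = 18/7
Moderate: (4/7)·3 + (2/7)·4 + (1/7)·1 = 3
Highest expected payoff is 3, from Moderate.

Moderate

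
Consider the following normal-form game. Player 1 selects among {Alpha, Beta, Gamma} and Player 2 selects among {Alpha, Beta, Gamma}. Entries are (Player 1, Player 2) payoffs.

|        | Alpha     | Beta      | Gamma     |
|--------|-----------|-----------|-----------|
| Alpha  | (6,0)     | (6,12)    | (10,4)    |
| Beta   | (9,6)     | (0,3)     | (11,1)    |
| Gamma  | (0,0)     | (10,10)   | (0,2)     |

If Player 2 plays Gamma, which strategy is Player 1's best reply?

With Player 2 fixed at Gamma, Player 1's payoffs are: Alpha → 10, Beta → 11, Gamma → 0.
The maximum is 11, achieved by Beta.

Beta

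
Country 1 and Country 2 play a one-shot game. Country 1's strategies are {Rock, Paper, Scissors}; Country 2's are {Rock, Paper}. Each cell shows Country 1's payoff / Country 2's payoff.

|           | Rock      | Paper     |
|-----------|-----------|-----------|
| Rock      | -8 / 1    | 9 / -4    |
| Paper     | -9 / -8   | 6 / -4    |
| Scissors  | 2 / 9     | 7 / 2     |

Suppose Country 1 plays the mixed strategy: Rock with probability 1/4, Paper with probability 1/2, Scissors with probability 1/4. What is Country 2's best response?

Country 2's best reply maximizes expected payoff against the mix.
Rock: (1/4)·1 + (1/2)·(-8) + (1/4)·9 = -3/2
Paper: (1/4)·(-4) + (1/2)·(-4) + (1/4)·2 = -5/2
Highest expected payoff is -3/2, from Rock.

Rock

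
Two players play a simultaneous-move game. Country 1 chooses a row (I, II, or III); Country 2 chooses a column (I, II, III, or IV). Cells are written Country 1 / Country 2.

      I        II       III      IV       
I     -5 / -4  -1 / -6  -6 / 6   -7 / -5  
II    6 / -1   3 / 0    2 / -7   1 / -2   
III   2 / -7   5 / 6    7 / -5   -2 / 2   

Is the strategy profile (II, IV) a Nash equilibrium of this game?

No

Holding Country 2 at IV: Country 1 gets 1 from II, versus -7 from I, -2 from III. No profitable deviation for Country 1.
Holding Country 1 at II: Country 2 gets -2 from IV but could get 0 by switching to II. Country 2 has a profitable deviation.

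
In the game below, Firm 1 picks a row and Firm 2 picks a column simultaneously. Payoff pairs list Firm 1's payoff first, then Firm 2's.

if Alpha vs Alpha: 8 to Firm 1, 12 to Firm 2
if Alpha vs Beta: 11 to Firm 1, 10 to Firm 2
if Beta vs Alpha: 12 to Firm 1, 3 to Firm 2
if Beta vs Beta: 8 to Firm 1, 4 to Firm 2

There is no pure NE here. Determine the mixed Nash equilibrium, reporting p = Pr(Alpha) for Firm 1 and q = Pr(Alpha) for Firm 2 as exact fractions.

p = 1/3, q = 3/7

In a mixed NE each player is indifferent between their pure strategies, so the opponent's mix sets the indifference.
Firm 2 indifferent between Alpha and Beta: p·12 + (1−p)·3 = p·10 + (1−p)·4 ⟹ 3 + 9p = 4 + 6p ⟹ p = 1/3.
Firm 1 indifferent between Alpha and Beta: q·8 + (1−q)·11 = q·12 + (1−q)·8 ⟹ 11 + (-3)q = 8 + 4q ⟹ q = 3/7.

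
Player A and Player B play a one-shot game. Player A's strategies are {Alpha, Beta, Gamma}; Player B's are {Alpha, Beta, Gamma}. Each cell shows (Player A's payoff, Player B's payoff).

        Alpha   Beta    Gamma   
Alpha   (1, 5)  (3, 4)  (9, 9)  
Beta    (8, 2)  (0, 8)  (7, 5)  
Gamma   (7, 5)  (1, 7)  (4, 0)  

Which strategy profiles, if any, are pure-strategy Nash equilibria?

Find each player's best response to every opponent strategy; NE are the intersections.
Player A's best responses — vs Alpha: Beta (payoff 8); vs Beta: Alpha (payoff 3); vs Gamma: Alpha (payoff 9).
Player B's best responses — vs Alpha: Gamma (payoff 9); vs Beta: Beta (payoff 8); vs Gamma: Beta (payoff 7).
The only mutual best response is (Alpha, Gamma); neither player gains by switching there.

(Alpha, Gamma)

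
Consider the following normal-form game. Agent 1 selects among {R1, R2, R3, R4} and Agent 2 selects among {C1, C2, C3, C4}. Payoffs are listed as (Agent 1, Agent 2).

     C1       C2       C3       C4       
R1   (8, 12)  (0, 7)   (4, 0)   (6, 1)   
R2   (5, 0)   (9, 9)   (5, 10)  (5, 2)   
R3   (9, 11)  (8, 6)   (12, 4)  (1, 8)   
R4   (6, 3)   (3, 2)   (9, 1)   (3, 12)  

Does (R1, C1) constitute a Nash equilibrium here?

Holding Agent 2 at C1: Agent 1 gets 8 from R1 but could get 9 by switching to R3. Agent 1 has a profitable deviation.

No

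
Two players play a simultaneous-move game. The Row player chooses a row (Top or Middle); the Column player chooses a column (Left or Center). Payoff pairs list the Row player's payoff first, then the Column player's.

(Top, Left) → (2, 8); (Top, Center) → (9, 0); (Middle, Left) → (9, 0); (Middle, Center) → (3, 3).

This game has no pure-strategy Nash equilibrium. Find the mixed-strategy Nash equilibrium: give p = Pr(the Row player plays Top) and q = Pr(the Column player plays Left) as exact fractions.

Each player's mixing probability is pinned down by making the *other* player indifferent.
The Column player indifferent between Left and Center: p·8 + (1−p)·0 = p·0 + (1−p)·3 ⟹ 0 + 8p = 3 + (-3)p ⟹ p = 3/11.
The Row player indifferent between Top and Middle: q·2 + (1−q)·9 = q·9 + (1−q)·3 ⟹ 9 + (-7)q = 3 + 6q ⟹ q = 6/13.

p = 3/11, q = 6/13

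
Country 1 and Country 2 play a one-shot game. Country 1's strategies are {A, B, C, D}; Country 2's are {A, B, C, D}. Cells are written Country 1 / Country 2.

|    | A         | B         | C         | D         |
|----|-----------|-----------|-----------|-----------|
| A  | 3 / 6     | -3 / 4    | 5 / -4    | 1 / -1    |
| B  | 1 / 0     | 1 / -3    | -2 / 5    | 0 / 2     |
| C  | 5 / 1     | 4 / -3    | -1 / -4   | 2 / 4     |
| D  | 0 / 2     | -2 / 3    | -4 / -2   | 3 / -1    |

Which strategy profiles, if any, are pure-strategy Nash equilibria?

Find each player's best response to every opponent strategy; NE are the intersections.
Country 1's best responses — vs A: C (payoff 5); vs B: C (payoff 4); vs C: A (payoff 5); vs D: D (payoff 3).
Country 2's best responses — vs A: A (payoff 6); vs B: C (payoff 5); vs C: D (payoff 4); vs D: B (payoff 3).
No cell has both players best-responding. For instance, Country 1's best reply to B is C, but against C Country 2 prefers D over B.

There is no pure-strategy Nash equilibrium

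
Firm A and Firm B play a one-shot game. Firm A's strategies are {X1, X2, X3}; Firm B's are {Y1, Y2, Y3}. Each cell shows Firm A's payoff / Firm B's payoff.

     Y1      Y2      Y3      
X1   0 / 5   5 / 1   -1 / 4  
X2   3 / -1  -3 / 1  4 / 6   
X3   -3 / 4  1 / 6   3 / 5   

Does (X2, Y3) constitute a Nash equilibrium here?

Holding Firm B at Y3: Firm A gets 4 from X2, versus -1 from X1, 3 from X3. No profitable deviation for Firm A.
Holding Firm A at X2: Firm B gets 6 from Y3, versus -1 from Y1, 1 from Y2. No profitable deviation for Firm B either.

Yes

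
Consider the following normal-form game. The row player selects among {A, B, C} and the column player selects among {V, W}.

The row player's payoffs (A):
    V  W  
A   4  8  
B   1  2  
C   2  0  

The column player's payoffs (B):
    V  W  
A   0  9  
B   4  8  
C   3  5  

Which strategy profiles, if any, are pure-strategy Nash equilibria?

Find each player's best response to every opponent strategy; NE are the intersections.
The row player's best responses — vs V: A (payoff 4); vs W: A (payoff 8).
The column player's best responses — vs A: W (payoff 9); vs B: W (payoff 8); vs C: W (payoff 5).
The only mutual best response is (A, W); neither player gains by switching there.

(A, W)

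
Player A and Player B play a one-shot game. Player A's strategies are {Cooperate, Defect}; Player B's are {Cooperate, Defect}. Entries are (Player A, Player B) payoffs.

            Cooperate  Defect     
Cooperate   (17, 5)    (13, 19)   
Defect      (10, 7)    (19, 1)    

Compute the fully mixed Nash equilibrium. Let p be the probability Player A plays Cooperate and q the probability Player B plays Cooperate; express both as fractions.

Each player's mixing probability is pinned down by making the *other* player indifferent.
Player B indifferent between Cooperate and Defect: p·5 + (1−p)·7 = p·19 + (1−p)·1 ⟹ 7 + (-2)p = 1 + 18p ⟹ p = 3/10.
Player A indifferent between Cooperate and Defect: q·17 + (1−q)·13 = q·10 + (1−q)·19 ⟹ 13 + 4q = 19 + (-9)q ⟹ q = 6/13.

p = 3/10, q = 6/13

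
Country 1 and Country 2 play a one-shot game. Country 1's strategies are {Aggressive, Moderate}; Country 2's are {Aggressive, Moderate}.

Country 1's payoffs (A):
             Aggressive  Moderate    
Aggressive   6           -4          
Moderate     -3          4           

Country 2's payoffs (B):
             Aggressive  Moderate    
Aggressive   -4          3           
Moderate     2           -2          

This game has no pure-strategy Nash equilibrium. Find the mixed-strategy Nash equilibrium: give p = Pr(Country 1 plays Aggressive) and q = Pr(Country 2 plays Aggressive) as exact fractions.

p = 4/11, q = 8/17

Each player's mixing probability is pinned down by making the *other* player indifferent.
Country 2 indifferent between Aggressive and Moderate: p·(-4) + (1−p)·2 = p·3 + (1−p)·(-2) ⟹ 2 + (-6)p = (-2) + 5p ⟹ p = 4/11.
Country 1 indifferent between Aggressive and Moderate: q·6 + (1−q)·(-4) = q·(-3) + (1−q)·4 ⟹ (-4) + 10q = 4 + (-7)q ⟹ q = 8/17.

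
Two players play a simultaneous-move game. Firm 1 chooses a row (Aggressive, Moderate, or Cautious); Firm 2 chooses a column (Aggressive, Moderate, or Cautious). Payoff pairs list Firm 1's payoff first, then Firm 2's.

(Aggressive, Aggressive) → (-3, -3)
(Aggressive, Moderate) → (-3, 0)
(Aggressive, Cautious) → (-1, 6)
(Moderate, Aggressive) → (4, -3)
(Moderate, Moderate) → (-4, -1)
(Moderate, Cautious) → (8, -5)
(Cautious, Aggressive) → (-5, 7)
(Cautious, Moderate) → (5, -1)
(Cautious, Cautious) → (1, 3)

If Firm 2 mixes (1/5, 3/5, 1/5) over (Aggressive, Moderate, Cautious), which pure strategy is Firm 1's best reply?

Firm 1's best reply maximizes expected payoff against the mix.
Aggressive: (1/5)·(-3) + (3/5)·(-3) + (1/5)·(-1) = -13/5
Moderate: (1/5)·4 + (3/5)·(-4) + (1/5)·8 = 0
Cautious: (1/5)·(-5) + (3/5)·5 + (1/5)·1 = 11/5
Highest expected payoff is 11/5, from Cautious.

Cautious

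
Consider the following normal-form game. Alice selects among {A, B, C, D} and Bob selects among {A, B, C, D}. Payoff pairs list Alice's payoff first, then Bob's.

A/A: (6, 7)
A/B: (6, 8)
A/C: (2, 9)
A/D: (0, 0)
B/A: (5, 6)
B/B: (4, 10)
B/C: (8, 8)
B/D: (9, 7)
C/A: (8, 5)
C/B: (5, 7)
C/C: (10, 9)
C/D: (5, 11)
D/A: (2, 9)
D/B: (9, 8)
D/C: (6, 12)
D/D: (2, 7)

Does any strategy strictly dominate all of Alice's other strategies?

A strategy is strictly dominant if it gives Alice a strictly higher payoff than every other strategy, against every choice by the opponent.
A is not dominant: against A, C gives 8 > 6.
B is not dominant: against A, A gives 6 > 5.
C is not dominant: against B, A gives 6 > 5.
D is not dominant: against A, A gives 6 > 2.
No single strategy is best against every opponent action.

None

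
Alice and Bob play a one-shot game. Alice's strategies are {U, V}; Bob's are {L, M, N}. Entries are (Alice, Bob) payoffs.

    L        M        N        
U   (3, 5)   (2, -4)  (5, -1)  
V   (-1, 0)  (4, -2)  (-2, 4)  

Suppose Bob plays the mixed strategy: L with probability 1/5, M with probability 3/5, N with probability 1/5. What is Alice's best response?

Alice's best reply maximizes expected payoff against the mix.
U: (1/5)·3 + (3/5)·2 + (1/5)·5 = 14/5
V: (1/5)·(-1) + (3/5)·4 + (1/5)·(-2) = 9/5
Highest expected payoff is 14/5, from U.

U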